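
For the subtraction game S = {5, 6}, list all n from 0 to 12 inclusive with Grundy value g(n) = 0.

0, 1, 2, 3, 4, 11, 12

Compute g(0), g(1), … for moves {5, 6}:
k:     0  1  2  3  4  5  6  7  8  9 10 11 12
g(k):  0  0  0  0  0  1  1  1  1  1  2  0  0
The P-positions (g = 0) in 0..12 are 0, 1, 2, 3, 4, 11, 12.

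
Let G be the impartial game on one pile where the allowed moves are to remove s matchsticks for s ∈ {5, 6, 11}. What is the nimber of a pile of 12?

2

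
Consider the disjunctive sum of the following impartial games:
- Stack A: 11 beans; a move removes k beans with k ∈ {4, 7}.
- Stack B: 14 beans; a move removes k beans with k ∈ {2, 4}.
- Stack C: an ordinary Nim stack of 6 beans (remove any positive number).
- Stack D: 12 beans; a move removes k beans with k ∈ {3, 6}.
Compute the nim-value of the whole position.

Grundy values for stack A (subtraction set {4, 7}):
g(0) = mex{} = 0
g(1) = mex{} = 0
g(2) = mex{} = 0
g(3) = mex{} = 0
g(4) = mex{0} = 1
g(5) = mex{0} = 1
g(6) = mex{0} = 1
g(7) = mex{0} = 1
g(8) = mex{0,1} = 2
g(9) = mex{0,1} = 2
g(10) = mex{0,1} = 2
g(11) = mex{1} = 0
So g(11) = 0.
Build the Grundy sequence for stack B with g(k) = mex{g(k−s) : s ∈ {2, 4}, s ≤ k}:
g(0) = mex{} = 0
g(1) = mex{} = 0
g(2) = mex{0} = 1
g(3) = mex{0} = 1
g(4) = mex{0,1} = 2
g(5) = mex{0,1} = 2
g(6) = mex{1,2} = 0
g(7) = mex{1,2} = 0
g(8) = mex{0,2} = 1
g(9) = mex{0,2} = 1
g(10) = mex{0,1} = 2
g(11) = mex{0,1} = 2
g(12) = mex{1,2} = 0
g(13) = mex{1,2} = 0
g(14) = mex{0,2} = 1
So g(14) = 1.
Stack C is a plain Nim stack of size 6, so its Grundy value is 6.
Grundy values for stack D (subtraction set {3, 6}):
k:     0  1  2  3  4  5  6  7  8  9 10 11 12
g(k):  0  0  0  1  1  1  2  2  2  0  0  0  1
So g(12) = 1.
By the Sprague-Grundy theorem, the Grundy value of a sum of independent games is the XOR of the component values.
Combined value = 0 XOR 1 XOR 6 XOR 1 = 6.

6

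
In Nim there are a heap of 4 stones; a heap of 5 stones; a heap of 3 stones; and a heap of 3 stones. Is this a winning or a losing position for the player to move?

Compute the nim-sum pairwise:
4 ⊕ 5 = 1
1 ⊕ 3 = 2
2 ⊕ 3 = 1
The nim-sum is 1 ≠ 0, so this is an N-position: the player to move can win.

Winning position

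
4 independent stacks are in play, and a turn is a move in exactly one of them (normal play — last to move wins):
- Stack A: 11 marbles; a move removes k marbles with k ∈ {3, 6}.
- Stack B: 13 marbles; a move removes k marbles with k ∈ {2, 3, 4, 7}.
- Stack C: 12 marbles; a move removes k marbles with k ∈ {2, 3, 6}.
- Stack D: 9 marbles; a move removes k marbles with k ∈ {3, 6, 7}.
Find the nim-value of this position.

Build the Grundy sequence for stack A with g(k) = mex{g(k−s) : s ∈ {3, 6}, s ≤ k}:
g(0) = mex{} = 0
g(1) = mex{} = 0
g(2) = mex{} = 0
g(3) = mex{0} = 1
g(4) = mex{0} = 1
g(5) = mex{0} = 1
g(6) = mex{0,1} = 2
g(7) = mex{0,1} = 2
g(8) = mex{0,1} = 2
g(9) = mex{1,2} = 0
g(10) = mex{1,2} = 0
g(11) = mex{1,2} = 0
So g(11) = 0.
For stack B, compute g(0), g(1), … with moves {2, 3, 4, 7}:
k:     0  1  2  3  4  5  6  7  8  9 10 11 12 13
g(k):  0  0  1  1  2  2  0  3  1  4  2  0  0  1
So g(13) = 1.
For stack C, compute g(0), g(1), … with moves {2, 3, 6}:
k:     0  1  2  3  4  5  6  7  8  9 10 11 12
g(k):  0  0  1  1  2  0  3  1  2  0  0  1  1
So g(12) = 1.
Build the Grundy sequence for stack D with g(k) = mex{g(k−s) : s ∈ {3, 6, 7}, s ≤ k}:
g(0) = mex{} = 0
g(1) = mex{} = 0
g(2) = mex{} = 0
g(3) = mex{0} = 1
g(4) = mex{0} = 1
g(5) = mex{0} = 1
g(6) = mex{0,1} = 2
g(7) = mex{0,1} = 2
g(8) = mex{0,1} = 2
g(9) = mex{0,1,2} = 3
So g(9) = 3.
By the Sprague-Grundy theorem, the Grundy value of a sum of independent games is the XOR of the component values.
Combined value = 0 XOR 1 XOR 1 XOR 3 = 3.

3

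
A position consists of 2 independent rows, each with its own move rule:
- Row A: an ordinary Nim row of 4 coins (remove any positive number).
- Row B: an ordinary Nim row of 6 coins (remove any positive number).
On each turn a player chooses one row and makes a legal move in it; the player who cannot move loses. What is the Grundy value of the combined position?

Row A is a plain Nim row of size 4, so its Grundy value is 4.
Row B is a plain Nim row of size 6, so its Grundy value is 6.
By the Sprague-Grundy theorem, the Grundy value of a sum of independent games is the XOR of the component values.
Combined value = 4 ⊕ 6 = 2.

2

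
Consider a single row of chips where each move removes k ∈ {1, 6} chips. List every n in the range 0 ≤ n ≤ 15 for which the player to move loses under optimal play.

0, 2, 4, 7, 9, 11, 14

Build the Grundy sequence with g(k) = mex{g(k−s) : s ∈ {1, 6}, s ≤ k}:
k:     0  1  2  3  4  5  6  7  8  9 10 11 12 13 14 15
g(k):  0  1  0  1  0  1  2  0  1  0  1  0  1  2  0  1
The P-positions (g = 0) in 0..15 are 0, 2, 4, 7, 9, 11, 14.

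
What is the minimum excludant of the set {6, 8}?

0 is not in the set, so the mex is 0.

0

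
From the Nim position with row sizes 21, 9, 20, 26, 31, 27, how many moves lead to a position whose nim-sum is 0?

Compute the nim-sum pairwise:
21 ⊕ 9 = 28
28 ⊕ 20 = 8
8 ⊕ 26 = 18
18 ⊕ 31 = 13
13 ⊕ 27 = 22
The overall nim-sum is X = 22. A row of size p has a winning move iff p XOR X < p (reduce it to p XOR X).
  21: 21 XOR 22 = 3 < 21 — winning move (to 3).
  9: 9 XOR 22 = 31 ≥ 9 — no move.
  20: 20 XOR 22 = 2 < 20 — winning move (to 2).
  26: 26 XOR 22 = 12 < 26 — winning move (to 12).
  31: 31 XOR 22 = 9 < 31 — winning move (to 9).
  27: 27 XOR 22 = 13 < 27 — winning move (to 13).
That gives 5 winning moves.

5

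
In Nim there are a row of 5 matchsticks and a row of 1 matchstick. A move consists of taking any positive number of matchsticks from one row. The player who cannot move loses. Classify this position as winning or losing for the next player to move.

Compute the nim-sum pairwise:
5 ^ 1 = 4
The nim-sum is 4 ≠ 0, so this is an N-position: the player to move can win.

Winning position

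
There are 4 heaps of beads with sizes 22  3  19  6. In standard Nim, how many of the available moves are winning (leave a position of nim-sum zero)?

Write each in binary and XOR column by column:
  10110  (22)
  00011  (3)
  10011  (19)
  00110  (6)
  -----
  00000  (0)
The nim-sum is already 0, so every move leaves a nonzero nim-sum — there are no winning moves.

0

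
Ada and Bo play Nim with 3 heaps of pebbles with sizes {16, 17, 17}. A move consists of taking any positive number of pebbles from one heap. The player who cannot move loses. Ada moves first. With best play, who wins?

Ada wins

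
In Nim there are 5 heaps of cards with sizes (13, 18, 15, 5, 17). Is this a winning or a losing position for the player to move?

Winning position

Write each in binary and XOR column by column:
  01101  (13)
  10010  (18)
  01111  (15)
  00101  (5)
  10001  (17)
  -----
  00100  (4)
The nim-sum is 4 ≠ 0, so this is an N-position: the player to move can win.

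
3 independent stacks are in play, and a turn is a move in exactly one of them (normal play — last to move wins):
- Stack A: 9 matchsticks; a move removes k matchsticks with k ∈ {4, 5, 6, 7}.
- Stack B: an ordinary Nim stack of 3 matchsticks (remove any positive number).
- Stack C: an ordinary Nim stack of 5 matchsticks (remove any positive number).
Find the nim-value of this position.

Grundy values for stack A (subtraction set {4, 5, 6, 7}):
k:     0  1  2  3  4  5  6  7  8  9
g(k):  0  0  0  0  1  1  1  1  2  2
So g(9) = 2.
Stack B is a plain Nim stack of size 3, so its Grundy value is 3.
Stack C is a plain Nim stack of size 5, so its Grundy value is 5.
The value of a disjunctive sum is the nim-sum of the parts.
Combined value = 2 ⊕ 3 ⊕ 5 = 4.

4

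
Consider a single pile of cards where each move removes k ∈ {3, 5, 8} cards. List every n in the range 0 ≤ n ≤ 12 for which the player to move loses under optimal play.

Compute g(0), g(1), … for moves {3, 5, 8}:
g(0) = mex{} = 0
g(1) = mex{} = 0
g(2) = mex{} = 0
g(3) = mex{0} = 1
g(4) = mex{0} = 1
g(5) = mex{0} = 1
g(6) = mex{0,1} = 2
g(7) = mex{0,1} = 2
g(8) = mex{0,1} = 2
g(9) = mex{0,1,2} = 3
g(10) = mex{0,1,2} = 3
g(11) = mex{1,2} = 0
g(12) = mex{1,2,3} = 0
The P-positions (g = 0) in 0..12 are 0, 1, 2, 11, 12.

0, 1, 2, 11, 12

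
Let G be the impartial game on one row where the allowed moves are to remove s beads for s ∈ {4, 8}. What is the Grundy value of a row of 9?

2

Build the Grundy sequence with g(k) = mex{g(k−s) : s ∈ {4, 8}, s ≤ k}:
k:     0  1  2  3  4  5  6  7  8  9
g(k):  0  0  0  0  1  1  1  1  2  2
So g(9) = 2.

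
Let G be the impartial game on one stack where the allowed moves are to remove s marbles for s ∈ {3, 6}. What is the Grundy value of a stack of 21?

1

Compute g(0), g(1), … for moves {3, 6}:
k:     0  1  2  3  4  5  6  7  8  9 10 11 12 13 14 15 16 17 18 19 20 21
g(k):  0  0  0  1  1  1  2  2  2  0  0  0  1  1  1  2  2  2  0  0  0  1
So g(21) = 1.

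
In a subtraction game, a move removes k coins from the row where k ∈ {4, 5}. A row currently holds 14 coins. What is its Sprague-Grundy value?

Compute g(0), g(1), … for moves {4, 5}:
k:     0  1  2  3  4  5  6  7  8  9 10 11 12 13 14
g(k):  0  0  0  0  1  1  1  1  2  0  0  0  0  1  1
So g(14) = 1.

1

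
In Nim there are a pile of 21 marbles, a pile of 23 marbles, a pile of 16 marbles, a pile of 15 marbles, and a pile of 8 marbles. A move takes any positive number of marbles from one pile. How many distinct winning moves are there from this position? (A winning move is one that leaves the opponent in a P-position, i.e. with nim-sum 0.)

3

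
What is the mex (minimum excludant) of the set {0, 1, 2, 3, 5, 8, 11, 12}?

The values 0, 1, 2, 3 are all present; 4 is the first non-negative integer missing from the set.

4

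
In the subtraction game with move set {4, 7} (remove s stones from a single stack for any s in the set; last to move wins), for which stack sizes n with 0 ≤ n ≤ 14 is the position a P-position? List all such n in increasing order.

Build the Grundy sequence with g(k) = mex{g(k−s) : s ∈ {4, 7}, s ≤ k}:
k:     0  1  2  3  4  5  6  7  8  9 10 11 12 13 14
g(k):  0  0  0  0  1  1  1  1  2  2  2  0  0  0  0
The P-positions (g = 0) in 0..14 are 0, 1, 2, 3, 11, 12, 13, 14.

0, 1, 2, 3, 11, 12, 13, 14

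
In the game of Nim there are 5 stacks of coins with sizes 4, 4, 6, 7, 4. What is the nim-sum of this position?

5

Nim-sum: 4 ⊕ 4 ⊕ 6 ⊕ 7 ⊕ 4 = 5.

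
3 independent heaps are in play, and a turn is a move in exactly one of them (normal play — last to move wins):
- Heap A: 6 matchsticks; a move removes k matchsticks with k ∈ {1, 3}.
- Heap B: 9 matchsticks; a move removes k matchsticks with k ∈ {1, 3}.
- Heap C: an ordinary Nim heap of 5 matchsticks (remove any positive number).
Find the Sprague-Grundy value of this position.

4

Build the Grundy sequence for heap A with g(k) = mex{g(k−s) : s ∈ {1, 3}, s ≤ k}:
k:     0  1  2  3  4  5  6
g(k):  0  1  0  1  0  1  0
So g(6) = 0.
Build the Grundy sequence for heap B with g(k) = mex{g(k−s) : s ∈ {1, 3}, s ≤ k}:
g(0) = mex{} = 0
g(1) = mex{0} = 1
g(2) = mex{1} = 0
g(3) = mex{0} = 1
g(4) = mex{1} = 0
g(5) = mex{0} = 1
g(6) = mex{1} = 0
g(7) = mex{0} = 1
g(8) = mex{1} = 0
g(9) = mex{0} = 1
So g(9) = 1.
Heap C is a plain Nim heap of size 5, so its Grundy value is 5.
By the Sprague-Grundy theorem, the Grundy value of a sum of independent games is the XOR of the component values.
Combined value = 0 XOR 1 XOR 5 = 4.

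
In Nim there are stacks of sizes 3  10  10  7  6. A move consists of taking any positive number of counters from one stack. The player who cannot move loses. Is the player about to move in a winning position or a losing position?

Winning position

Compute the nim-sum pairwise:
3 XOR 10 = 9
9 XOR 10 = 3
3 XOR 7 = 4
4 XOR 6 = 2
The nim-sum is 2 ≠ 0, so this is an N-position: the player to move can win.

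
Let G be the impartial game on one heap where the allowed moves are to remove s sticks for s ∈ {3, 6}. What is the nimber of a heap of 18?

Grundy values for subtraction set {3, 6}:
k:     0  1  2  3  4  5  6  7  8  9 10 11 12 13 14 15 16 17 18
g(k):  0  0  0  1  1  1  2  2  2  0  0  0  1  1  1  2  2  2  0
So g(18) = 0.

0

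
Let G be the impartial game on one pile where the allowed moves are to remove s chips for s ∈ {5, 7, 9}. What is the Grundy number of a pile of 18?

0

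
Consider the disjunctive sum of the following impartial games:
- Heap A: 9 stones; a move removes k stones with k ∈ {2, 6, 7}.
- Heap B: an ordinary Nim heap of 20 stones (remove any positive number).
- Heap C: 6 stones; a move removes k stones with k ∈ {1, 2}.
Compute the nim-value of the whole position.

Build the Grundy sequence for heap A with g(k) = mex{g(k−s) : s ∈ {2, 6, 7}, s ≤ k}:
k:     0  1  2  3  4  5  6  7  8  9
g(k):  0  0  1  1  0  0  1  1  2  0
So g(9) = 0.
Heap B is a plain Nim heap of size 20, so its Grundy value is 20.
Grundy values for heap C (subtraction set {1, 2}):
g(0) = mex{} = 0
g(1) = mex{0} = 1
g(2) = mex{0,1} = 2
g(3) = mex{1,2} = 0
g(4) = mex{0,2} = 1
g(5) = mex{0,1} = 2
g(6) = mex{1,2} = 0
So g(6) = 0.
The value of a disjunctive sum is the nim-sum of the parts.
Combined value = 0 ⊕ 20 ⊕ 0 = 20.

20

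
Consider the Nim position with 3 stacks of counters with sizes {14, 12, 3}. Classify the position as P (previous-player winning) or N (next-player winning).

N-position

Compute the nim-sum pairwise:
14 XOR 12 = 2
2 XOR 3 = 1
The nim-sum is 1 ≠ 0, so this is an N-position: the player to move can win.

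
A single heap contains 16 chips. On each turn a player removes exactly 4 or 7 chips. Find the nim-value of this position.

Build the Grundy sequence with g(k) = mex{g(k−s) : s ∈ {4, 7}, s ≤ k}:
k:     0  1  2  3  4  5  6  7  8  9 10 11 12 13 14 15 16
g(k):  0  0  0  0  1  1  1  1  2  2  2  0  0  0  0  1  1
So g(16) = 1.

1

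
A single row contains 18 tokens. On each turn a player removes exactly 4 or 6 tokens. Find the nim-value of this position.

2

Compute g(0), g(1), … for moves {4, 6}:
k:     0  1  2  3  4  5  6  7  8  9 10 11 12 13 14 15 16 17 18
g(k):  0  0  0  0  1  1  1  1  2  2  0  0  0  0  1  1  1  1  2
So g(18) = 2.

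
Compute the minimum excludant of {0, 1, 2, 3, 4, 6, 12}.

The values 0, 1, 2, 3, 4 are all present; 5 is the first non-negative integer missing from the set.

5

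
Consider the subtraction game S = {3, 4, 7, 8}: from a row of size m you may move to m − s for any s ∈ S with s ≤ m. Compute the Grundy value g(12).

0

Grundy values for subtraction set {3, 4, 7, 8}:
g(0) = mex{} = 0
g(1) = mex{} = 0
g(2) = mex{} = 0
g(3) = mex{0} = 1
g(4) = mex{0} = 1
g(5) = mex{0} = 1
g(6) = mex{0,1} = 2
g(7) = mex{0,1} = 2
g(8) = mex{0,1} = 2
g(9) = mex{0,1,2} = 3
g(10) = mex{0,1,2} = 3
g(11) = mex{1,2} = 0
g(12) = mex{1,2,3} = 0
So g(12) = 0.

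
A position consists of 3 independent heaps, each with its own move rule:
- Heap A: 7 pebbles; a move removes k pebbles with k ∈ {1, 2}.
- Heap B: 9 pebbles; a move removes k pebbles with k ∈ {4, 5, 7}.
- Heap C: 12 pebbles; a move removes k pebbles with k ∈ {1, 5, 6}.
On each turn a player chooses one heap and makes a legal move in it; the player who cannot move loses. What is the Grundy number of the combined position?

For heap A, compute g(0), g(1), … with moves {1, 2}:
k:     0  1  2  3  4  5  6  7
g(k):  0  1  2  0  1  2  0  1
So g(7) = 1.
Grundy values for heap B (subtraction set {4, 5, 7}):
k:     0  1  2  3  4  5  6  7  8  9
g(k):  0  0  0  0  1  1  1  1  2  2
So g(9) = 2.
For heap C, compute g(0), g(1), … with moves {1, 5, 6}:
k:     0  1  2  3  4  5  6  7  8  9 10 11 12
g(k):  0  1  0  1  0  1  2  3  2  3  2  0  1
So g(12) = 1.
The value of a disjunctive sum is the nim-sum of the parts.
Combined value = 1 ⊕ 2 ⊕ 1 = 2.

2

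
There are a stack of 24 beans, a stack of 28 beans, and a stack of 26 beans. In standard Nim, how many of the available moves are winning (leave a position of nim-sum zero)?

Nim-sum: 24 ^ 28 ^ 26 = 30.
The overall nim-sum is X = 30. A stack of size p has a winning move iff p XOR X < p (reduce it to p XOR X).
  24: 24 XOR 30 = 6 < 24 — winning move (to 6).
  28: 28 XOR 30 = 2 < 28 — winning move (to 2).
  26: 26 XOR 30 = 4 < 26 — winning move (to 4).
That gives 3 winning moves.

3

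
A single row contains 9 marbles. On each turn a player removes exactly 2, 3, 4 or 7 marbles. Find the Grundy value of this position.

Grundy values for subtraction set {2, 3, 4, 7}:
g(0) = mex{} = 0
g(1) = mex{} = 0
g(2) = mex{0} = 1
g(3) = mex{0} = 1
g(4) = mex{0,1} = 2
g(5) = mex{0,1} = 2
g(6) = mex{1,2} = 0
g(7) = mex{0,1,2} = 3
g(8) = mex{0,2} = 1
g(9) = mex{0,1,2,3} = 4
So g(9) = 4.

4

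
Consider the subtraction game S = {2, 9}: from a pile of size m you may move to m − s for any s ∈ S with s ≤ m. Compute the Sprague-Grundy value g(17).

1

Compute g(0), g(1), … for moves {2, 9}:
k:     0  1  2  3  4  5  6  7  8  9 10 11 12 13 14 15 16 17
g(k):  0  0  1  1  0  0  1  1  0  2  1  0  0  1  1  0  0  1
So g(17) = 1.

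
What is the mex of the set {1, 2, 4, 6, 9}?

0

0 is not in the set, so the mex is 0.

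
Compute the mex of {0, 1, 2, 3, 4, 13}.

The values 0, 1, 2, 3, 4 are all present; 5 is the first non-negative integer missing from the set.

5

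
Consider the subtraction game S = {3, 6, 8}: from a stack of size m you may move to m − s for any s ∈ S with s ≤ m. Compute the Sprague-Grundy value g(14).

Grundy values for subtraction set {3, 6, 8}:
k:     0  1  2  3  4  5  6  7  8  9 10 11 12 13 14
g(k):  0  0  0  1  1  1  2  2  2  3  3  0  0  0  1
So g(14) = 1.

1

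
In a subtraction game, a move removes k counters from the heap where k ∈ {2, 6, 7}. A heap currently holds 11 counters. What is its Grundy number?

1

Compute g(0), g(1), … for moves {2, 6, 7}:
g(0) = mex{} = 0
g(1) = mex{} = 0
g(2) = mex{0} = 1
g(3) = mex{0} = 1
g(4) = mex{1} = 0
g(5) = mex{1} = 0
g(6) = mex{0} = 1
g(7) = mex{0} = 1
g(8) = mex{0,1} = 2
g(9) = mex{1} = 0
g(10) = mex{0,1,2} = 3
g(11) = mex{0} = 1
So g(11) = 1.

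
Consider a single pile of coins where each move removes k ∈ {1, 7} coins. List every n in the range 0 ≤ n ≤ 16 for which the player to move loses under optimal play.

Build the Grundy sequence with g(k) = mex{g(k−s) : s ∈ {1, 7}, s ≤ k}:
k:     0  1  2  3  4  5  6  7  8  9 10 11 12 13 14 15 16
g(k):  0  1  0  1  0  1  0  1  0  1  0  1  0  1  0  1  0
The P-positions (g = 0) in 0..16 are 0, 2, 4, 6, 8, 10, 12, 14, 16.

0, 2, 4, 6, 8, 10, 12, 14, 16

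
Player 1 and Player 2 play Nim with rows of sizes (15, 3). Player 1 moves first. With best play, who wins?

Player 1 wins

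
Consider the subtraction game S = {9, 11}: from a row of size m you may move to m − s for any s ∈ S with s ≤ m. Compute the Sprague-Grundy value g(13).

1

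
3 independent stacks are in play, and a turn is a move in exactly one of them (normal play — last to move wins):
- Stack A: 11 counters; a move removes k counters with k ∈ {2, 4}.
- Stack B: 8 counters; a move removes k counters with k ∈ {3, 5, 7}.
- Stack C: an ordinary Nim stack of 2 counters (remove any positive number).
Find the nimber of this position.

Build the Grundy sequence for stack A with g(k) = mex{g(k−s) : s ∈ {2, 4}, s ≤ k}:
k:     0  1  2  3  4  5  6  7  8  9 10 11
g(k):  0  0  1  1  2  2  0  0  1  1  2  2
So g(11) = 2.
For stack B, compute g(0), g(1), … with moves {3, 5, 7}:
g(0) = mex{} = 0
g(1) = mex{} = 0
g(2) = mex{} = 0
g(3) = mex{0} = 1
g(4) = mex{0} = 1
g(5) = mex{0} = 1
g(6) = mex{0,1} = 2
g(7) = mex{0,1} = 2
g(8) = mex{0,1} = 2
So g(8) = 2.
Stack C is a plain Nim stack of size 2, so its Grundy value is 2.
By the Sprague-Grundy theorem, the Grundy value of a sum of independent games is the XOR of the component values.
Combined value = 2 ⊕ 2 ⊕ 2 = 2.

2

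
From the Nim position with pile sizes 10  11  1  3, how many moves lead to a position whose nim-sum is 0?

3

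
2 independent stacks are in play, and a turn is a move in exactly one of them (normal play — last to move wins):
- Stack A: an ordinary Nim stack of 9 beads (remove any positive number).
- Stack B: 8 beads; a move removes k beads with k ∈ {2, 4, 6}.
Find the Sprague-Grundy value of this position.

Stack A is a plain Nim stack of size 9, so its Grundy value is 9.
Build the Grundy sequence for stack B with g(k) = mex{g(k−s) : s ∈ {2, 4, 6}, s ≤ k}:
k:     0  1  2  3  4  5  6  7  8
g(k):  0  0  1  1  2  2  3  3  0
So g(8) = 0.
The value of a disjunctive sum is the nim-sum of the parts.
Combined value = 9 ⊕ 0 = 9.

9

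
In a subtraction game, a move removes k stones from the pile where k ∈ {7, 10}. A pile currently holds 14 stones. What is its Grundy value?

2

Compute g(0), g(1), … for moves {7, 10}:
k:     0  1  2  3  4  5  6  7  8  9 10 11 12 13 14
g(k):  0  0  0  0  0  0  0  1  1  1  1  1  1  1  2
So g(14) = 2.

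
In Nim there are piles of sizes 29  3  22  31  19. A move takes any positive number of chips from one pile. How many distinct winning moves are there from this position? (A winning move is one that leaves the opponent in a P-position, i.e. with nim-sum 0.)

3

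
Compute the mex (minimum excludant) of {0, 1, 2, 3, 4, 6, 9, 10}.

5

The values 0, 1, 2, 3, 4 are all present; 5 is the first non-negative integer missing from the set.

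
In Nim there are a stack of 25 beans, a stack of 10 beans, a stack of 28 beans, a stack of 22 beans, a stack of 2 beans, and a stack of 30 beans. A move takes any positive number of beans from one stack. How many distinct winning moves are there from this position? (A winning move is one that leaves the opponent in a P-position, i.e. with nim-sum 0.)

3

Bitwise XOR of the heap sizes:
  11001  (25)
  01010  (10)
  11100  (28)
  10110  (22)
  00010  (2)
  11110  (30)
  -----
  00101  (5)
The overall nim-sum is X = 5. A stack of size p has a winning move iff p XOR X < p (reduce it to p XOR X).
  25: 25 XOR 5 = 28 ≥ 25 — no move.
  10: 10 XOR 5 = 15 ≥ 10 — no move.
  28: 28 XOR 5 = 25 < 28 — winning move (to 25).
  22: 22 XOR 5 = 19 < 22 — winning move (to 19).
  2: 2 XOR 5 = 7 ≥ 2 — no move.
  30: 30 XOR 5 = 27 < 30 — winning move (to 27).
That gives 3 winning moves.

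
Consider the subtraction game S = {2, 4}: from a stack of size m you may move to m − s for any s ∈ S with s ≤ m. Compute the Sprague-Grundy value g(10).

2

Grundy values for subtraction set {2, 4}:
k:     0  1  2  3  4  5  6  7  8  9 10
g(k):  0  0  1  1  2  2  0  0  1  1  2
So g(10) = 2.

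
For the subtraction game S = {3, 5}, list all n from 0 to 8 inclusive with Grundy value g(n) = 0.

0, 1, 2, 8

Grundy values for subtraction set {3, 5}:
k:     0  1  2  3  4  5  6  7  8
g(k):  0  0  0  1  1  1  2  2  0
The P-positions (g = 0) in 0..8 are 0, 1, 2, 8.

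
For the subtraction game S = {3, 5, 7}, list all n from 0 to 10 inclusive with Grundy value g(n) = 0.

0, 1, 2, 10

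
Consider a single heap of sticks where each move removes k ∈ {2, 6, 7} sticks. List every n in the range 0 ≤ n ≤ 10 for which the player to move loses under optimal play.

0, 1, 4, 5, 9

Compute g(0), g(1), … for moves {2, 6, 7}:
k:     0  1  2  3  4  5  6  7  8  9 10
g(k):  0  0  1  1  0  0  1  1  2  0  3
The P-positions (g = 0) in 0..10 are 0, 1, 4, 5, 9.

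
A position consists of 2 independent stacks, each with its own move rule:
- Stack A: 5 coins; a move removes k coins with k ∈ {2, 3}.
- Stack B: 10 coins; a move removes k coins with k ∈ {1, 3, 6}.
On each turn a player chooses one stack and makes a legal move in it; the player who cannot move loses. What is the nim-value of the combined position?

1

Build the Grundy sequence for stack A with g(k) = mex{g(k−s) : s ∈ {2, 3}, s ≤ k}:
g(0) = mex{} = 0
g(1) = mex{} = 0
g(2) = mex{0} = 1
g(3) = mex{0} = 1
g(4) = mex{0,1} = 2
g(5) = mex{1} = 0
So g(5) = 0.
Grundy values for stack B (subtraction set {1, 3, 6}):
k:     0  1  2  3  4  5  6  7  8  9 10
g(k):  0  1  0  1  0  1  2  3  2  0  1
So g(10) = 1.
By the Sprague-Grundy theorem, the Grundy value of a sum of independent games is the XOR of the component values.
Combined value = 0 XOR 1 = 1.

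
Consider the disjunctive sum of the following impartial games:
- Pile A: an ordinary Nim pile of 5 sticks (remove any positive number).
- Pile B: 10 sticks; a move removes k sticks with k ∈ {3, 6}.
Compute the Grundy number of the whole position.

5

Pile A is a plain Nim pile of size 5, so its Grundy value is 5.
Build the Grundy sequence for pile B with g(k) = mex{g(k−s) : s ∈ {3, 6}, s ≤ k}:
k:     0  1  2  3  4  5  6  7  8  9 10
g(k):  0  0  0  1  1  1  2  2  2  0  0
So g(10) = 0.
By the Sprague-Grundy theorem, the Grundy value of a sum of independent games is the XOR of the component values.
Combined value = 5 ⊕ 0 = 5.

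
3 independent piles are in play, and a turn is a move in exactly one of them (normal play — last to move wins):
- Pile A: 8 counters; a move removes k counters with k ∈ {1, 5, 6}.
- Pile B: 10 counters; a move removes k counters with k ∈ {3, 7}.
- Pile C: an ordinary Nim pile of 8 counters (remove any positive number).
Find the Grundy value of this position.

10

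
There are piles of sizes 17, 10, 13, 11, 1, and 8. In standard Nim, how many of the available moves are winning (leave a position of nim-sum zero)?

Bitwise XOR of the heap sizes:
  10001  (17)
  01010  (10)
  01101  (13)
  01011  (11)
  00001  (1)
  01000  (8)
  -----
  10100  (20)
The overall nim-sum is X = 20. A pile of size p has a winning move iff p XOR X < p (reduce it to p XOR X).
  17: 17 XOR 20 = 5 < 17 — winning move (to 5).
  10: 10 XOR 20 = 30 ≥ 10 — no move.
  13: 13 XOR 20 = 25 ≥ 13 — no move.
  11: 11 XOR 20 = 31 ≥ 11 — no move.
  1: 1 XOR 20 = 21 ≥ 1 — no move.
  8: 8 XOR 20 = 28 ≥ 8 — no move.
That gives 1 winning move.

1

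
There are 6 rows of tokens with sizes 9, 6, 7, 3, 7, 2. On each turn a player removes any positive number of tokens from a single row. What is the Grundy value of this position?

Bitwise XOR of the heap sizes:
  1001  (9)
  0110  (6)
  0111  (7)
  0011  (3)
  0111  (7)
  0010  (2)
  ----
  1110  (14)

14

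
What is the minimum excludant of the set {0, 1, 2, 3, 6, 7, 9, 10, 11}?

4

The values 0, 1, 2, 3 are all present; 4 is the first non-negative integer missing from the set.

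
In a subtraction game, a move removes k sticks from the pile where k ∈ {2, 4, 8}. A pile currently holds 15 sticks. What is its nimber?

Build the Grundy sequence with g(k) = mex{g(k−s) : s ∈ {2, 4, 8}, s ≤ k}:
k:     0  1  2  3  4  5  6  7  8  9 10 11 12 13 14 15
g(k):  0  0  1  1  2  2  0  0  1  1  2  2  0  0  1  1
So g(15) = 1.

1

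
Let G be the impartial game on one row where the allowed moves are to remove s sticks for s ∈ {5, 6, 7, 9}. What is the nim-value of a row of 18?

0

Compute g(0), g(1), … for moves {5, 6, 7, 9}:
k:     0  1  2  3  4  5  6  7  8  9 10 11 12 13 14 15 16 17 18
g(k):  0  0  0  0  0  1  1  1  1  1  2  2  2  2  0  0  0  0  0
So g(18) = 0.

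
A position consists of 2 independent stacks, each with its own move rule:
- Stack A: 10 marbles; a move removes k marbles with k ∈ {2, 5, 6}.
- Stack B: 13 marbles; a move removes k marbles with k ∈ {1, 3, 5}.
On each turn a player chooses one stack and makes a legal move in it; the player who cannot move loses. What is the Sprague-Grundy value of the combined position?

For stack A, compute g(0), g(1), … with moves {2, 5, 6}:
g(0) = mex{} = 0
g(1) = mex{} = 0
g(2) = mex{0} = 1
g(3) = mex{0} = 1
g(4) = mex{1} = 0
g(5) = mex{0,1} = 2
g(6) = mex{0} = 1
g(7) = mex{0,1,2} = 3
g(8) = mex{1} = 0
g(9) = mex{0,1,3} = 2
g(10) = mex{0,2} = 1
So g(10) = 1.
For stack B, compute g(0), g(1), … with moves {1, 3, 5}:
g(0) = mex{} = 0
g(1) = mex{0} = 1
g(2) = mex{1} = 0
g(3) = mex{0} = 1
g(4) = mex{1} = 0
g(5) = mex{0} = 1
g(6) = mex{1} = 0
g(7) = mex{0} = 1
g(8) = mex{1} = 0
g(9) = mex{0} = 1
g(10) = mex{1} = 0
g(11) = mex{0} = 1
g(12) = mex{1} = 0
g(13) = mex{0} = 1
So g(13) = 1.
By the Sprague-Grundy theorem, the Grundy value of a sum of independent games is the XOR of the component values.
Combined value = 1 XOR 1 = 0.

0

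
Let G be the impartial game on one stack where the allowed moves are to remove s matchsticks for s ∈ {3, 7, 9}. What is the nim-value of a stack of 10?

3

Build the Grundy sequence with g(k) = mex{g(k−s) : s ∈ {3, 7, 9}, s ≤ k}:
k:     0  1  2  3  4  5  6  7  8  9 10
g(k):  0  0  0  1  1  1  0  2  2  1  3
So g(10) = 3.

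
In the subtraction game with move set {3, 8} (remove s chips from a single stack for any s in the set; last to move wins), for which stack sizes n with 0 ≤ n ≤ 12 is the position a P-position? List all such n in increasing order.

0, 1, 2, 6, 7, 11, 12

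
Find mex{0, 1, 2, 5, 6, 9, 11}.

The values 0, 1, 2 are all present; 3 is the first non-negative integer missing from the set.

3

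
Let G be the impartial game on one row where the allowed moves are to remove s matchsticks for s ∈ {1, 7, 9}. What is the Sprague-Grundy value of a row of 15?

Compute g(0), g(1), … for moves {1, 7, 9}:
k:     0  1  2  3  4  5  6  7  8  9 10 11 12 13 14 15
g(k):  0  1  0  1  0  1  0  1  0  1  0  1  0  1  0  1
So g(15) = 1.

1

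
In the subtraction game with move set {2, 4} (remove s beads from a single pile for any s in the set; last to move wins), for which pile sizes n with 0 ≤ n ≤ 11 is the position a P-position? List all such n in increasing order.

0, 1, 6, 7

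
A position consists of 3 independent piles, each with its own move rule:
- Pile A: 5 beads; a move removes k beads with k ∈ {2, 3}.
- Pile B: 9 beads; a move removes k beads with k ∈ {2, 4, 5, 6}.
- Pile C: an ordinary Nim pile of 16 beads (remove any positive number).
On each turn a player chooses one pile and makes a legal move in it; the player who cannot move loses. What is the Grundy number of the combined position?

16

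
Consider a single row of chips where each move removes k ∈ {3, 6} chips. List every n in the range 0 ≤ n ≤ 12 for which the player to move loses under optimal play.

0, 1, 2, 9, 10, 11

Build the Grundy sequence with g(k) = mex{g(k−s) : s ∈ {3, 6}, s ≤ k}:
g(0) = mex{} = 0
g(1) = mex{} = 0
g(2) = mex{} = 0
g(3) = mex{0} = 1
g(4) = mex{0} = 1
g(5) = mex{0} = 1
g(6) = mex{0,1} = 2
g(7) = mex{0,1} = 2
g(8) = mex{0,1} = 2
g(9) = mex{1,2} = 0
g(10) = mex{1,2} = 0
g(11) = mex{1,2} = 0
g(12) = mex{0,2} = 1
The P-positions (g = 0) in 0..12 are 0, 1, 2, 9, 10, 11.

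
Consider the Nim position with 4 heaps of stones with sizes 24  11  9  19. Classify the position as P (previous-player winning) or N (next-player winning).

N-position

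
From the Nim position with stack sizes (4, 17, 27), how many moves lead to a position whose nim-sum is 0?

1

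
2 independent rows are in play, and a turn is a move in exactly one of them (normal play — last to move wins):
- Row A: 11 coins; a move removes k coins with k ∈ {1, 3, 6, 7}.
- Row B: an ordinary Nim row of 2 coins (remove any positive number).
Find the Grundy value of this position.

1

Build the Grundy sequence for row A with g(k) = mex{g(k−s) : s ∈ {1, 3, 6, 7}, s ≤ k}:
k:     0  1  2  3  4  5  6  7  8  9 10 11
g(k):  0  1  0  1  0  1  2  3  2  3  2  3
So g(11) = 3.
Row B is a plain Nim row of size 2, so its Grundy value is 2.
By the Sprague-Grundy theorem, the Grundy value of a sum of independent games is the XOR of the component values.
Combined value = 3 ⊕ 2 = 1.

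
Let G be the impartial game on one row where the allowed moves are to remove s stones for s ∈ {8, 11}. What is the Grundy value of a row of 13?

1

Build the Grundy sequence with g(k) = mex{g(k−s) : s ∈ {8, 11}, s ≤ k}:
k:     0  1  2  3  4  5  6  7  8  9 10 11 12 13
g(k):  0  0  0  0  0  0  0  0  1  1  1  1  1  1
So g(13) = 1.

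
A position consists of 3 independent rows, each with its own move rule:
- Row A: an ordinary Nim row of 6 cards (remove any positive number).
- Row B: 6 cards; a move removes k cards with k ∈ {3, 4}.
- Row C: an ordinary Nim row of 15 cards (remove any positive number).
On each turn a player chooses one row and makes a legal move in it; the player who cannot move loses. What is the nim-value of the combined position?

Row A is a plain Nim row of size 6, so its Grundy value is 6.
Build the Grundy sequence for row B with g(k) = mex{g(k−s) : s ∈ {3, 4}, s ≤ k}:
g(0) = mex{} = 0
g(1) = mex{} = 0
g(2) = mex{} = 0
g(3) = mex{0} = 1
g(4) = mex{0} = 1
g(5) = mex{0} = 1
g(6) = mex{0,1} = 2
So g(6) = 2.
Row C is a plain Nim row of size 15, so its Grundy value is 15.
By the Sprague-Grundy theorem, the Grundy value of a sum of independent games is the XOR of the component values.
Combined value = 6 XOR 2 XOR 15 = 11.

11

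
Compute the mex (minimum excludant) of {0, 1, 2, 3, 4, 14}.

5

The values 0, 1, 2, 3, 4 are all present; 5 is the first non-negative integer missing from the set.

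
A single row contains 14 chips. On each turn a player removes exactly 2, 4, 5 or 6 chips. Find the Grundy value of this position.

3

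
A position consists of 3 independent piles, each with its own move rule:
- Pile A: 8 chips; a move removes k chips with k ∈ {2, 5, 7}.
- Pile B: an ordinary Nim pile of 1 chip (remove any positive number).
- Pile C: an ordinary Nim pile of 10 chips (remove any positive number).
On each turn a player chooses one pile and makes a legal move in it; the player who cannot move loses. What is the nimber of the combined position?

9

Grundy values for pile A (subtraction set {2, 5, 7}):
g(0) = mex{} = 0
g(1) = mex{} = 0
g(2) = mex{0} = 1
g(3) = mex{0} = 1
g(4) = mex{1} = 0
g(5) = mex{0,1} = 2
g(6) = mex{0} = 1
g(7) = mex{0,1,2} = 3
g(8) = mex{0,1} = 2
So g(8) = 2.
Pile B is a plain Nim pile of size 1, so its Grundy value is 1.
Pile C is a plain Nim pile of size 10, so its Grundy value is 10.
The value of a disjunctive sum is the nim-sum of the parts.
Combined value = 2 XOR 1 XOR 10 = 9.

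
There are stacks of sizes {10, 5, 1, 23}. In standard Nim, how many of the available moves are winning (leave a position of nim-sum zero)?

Nim-sum: 10 ⊕ 5 ⊕ 1 ⊕ 23 = 25.
The overall nim-sum is X = 25. A stack of size p has a winning move iff p XOR X < p (reduce it to p XOR X).
  10: 10 XOR 25 = 19 ≥ 10 — no move.
  5: 5 XOR 25 = 28 ≥ 5 — no move.
  1: 1 XOR 25 = 24 ≥ 1 — no move.
  23: 23 XOR 25 = 14 < 23 — winning move (to 14).
That gives 1 winning move.

1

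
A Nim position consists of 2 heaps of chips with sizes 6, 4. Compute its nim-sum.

2

Compute the nim-sum pairwise:
6 ⊕ 4 = 2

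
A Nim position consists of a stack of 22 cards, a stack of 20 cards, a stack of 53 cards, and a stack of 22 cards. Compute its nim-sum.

33

Nim-sum: 22 XOR 20 XOR 53 XOR 22 = 33.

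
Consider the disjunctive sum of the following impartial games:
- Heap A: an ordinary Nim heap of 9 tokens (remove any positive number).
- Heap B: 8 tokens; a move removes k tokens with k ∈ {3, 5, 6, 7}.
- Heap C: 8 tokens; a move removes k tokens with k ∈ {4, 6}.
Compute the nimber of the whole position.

Heap A is a plain Nim heap of size 9, so its Grundy value is 9.
For heap B, compute g(0), g(1), … with moves {3, 5, 6, 7}:
g(0) = mex{} = 0
g(1) = mex{} = 0
g(2) = mex{} = 0
g(3) = mex{0} = 1
g(4) = mex{0} = 1
g(5) = mex{0} = 1
g(6) = mex{0,1} = 2
g(7) = mex{0,1} = 2
g(8) = mex{0,1} = 2
So g(8) = 2.
Grundy values for heap C (subtraction set {4, 6}):
k:     0  1  2  3  4  5  6  7  8
g(k):  0  0  0  0  1  1  1  1  2
So g(8) = 2.
The value of a disjunctive sum is the nim-sum of the parts.
Combined value = 9 XOR 2 XOR 2 = 9.

9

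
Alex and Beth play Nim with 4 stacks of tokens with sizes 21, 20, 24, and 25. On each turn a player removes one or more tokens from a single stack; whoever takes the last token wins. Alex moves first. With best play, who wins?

Write each in binary and XOR column by column:
  10101  (21)
  10100  (20)
  11000  (24)
  11001  (25)
  -----
  00000  (0)
The nim-sum is 0, so this is a P-position: the player to move is in a losing position under optimal play; Alex is about to move from it and so loses — Beth wins.

Beth wins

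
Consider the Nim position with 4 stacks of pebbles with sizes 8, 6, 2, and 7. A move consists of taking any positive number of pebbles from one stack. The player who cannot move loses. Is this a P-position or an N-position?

Compute the nim-sum pairwise:
8 XOR 6 = 14
14 XOR 2 = 12
12 XOR 7 = 11
The nim-sum is 11 ≠ 0, so this is an N-position: the player to move can win.

N-position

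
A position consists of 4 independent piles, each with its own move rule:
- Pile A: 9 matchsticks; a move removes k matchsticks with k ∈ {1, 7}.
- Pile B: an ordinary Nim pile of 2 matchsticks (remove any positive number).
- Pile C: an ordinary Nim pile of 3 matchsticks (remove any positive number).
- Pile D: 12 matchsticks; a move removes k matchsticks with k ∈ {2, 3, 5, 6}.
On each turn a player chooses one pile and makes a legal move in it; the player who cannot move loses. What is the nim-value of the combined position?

Build the Grundy sequence for pile A with g(k) = mex{g(k−s) : s ∈ {1, 7}, s ≤ k}:
g(0) = mex{} = 0
g(1) = mex{0} = 1
g(2) = mex{1} = 0
g(3) = mex{0} = 1
g(4) = mex{1} = 0
g(5) = mex{0} = 1
g(6) = mex{1} = 0
g(7) = mex{0} = 1
g(8) = mex{1} = 0
g(9) = mex{0} = 1
So g(9) = 1.
Pile B is a plain Nim pile of size 2, so its Grundy value is 2.
Pile C is a plain Nim pile of size 3, so its Grundy value is 3.
For pile D, compute g(0), g(1), … with moves {2, 3, 5, 6}:
g(0) = mex{} = 0
g(1) = mex{} = 0
g(2) = mex{0} = 1
g(3) = mex{0} = 1
g(4) = mex{0,1} = 2
g(5) = mex{0,1} = 2
g(6) = mex{0,1,2} = 3
g(7) = mex{0,1,2} = 3
g(8) = mex{1,2,3} = 0
g(9) = mex{1,2,3} = 0
g(10) = mex{0,2,3} = 1
g(11) = mex{0,2,3} = 1
g(12) = mex{0,1,3} = 2
So g(12) = 2.
By the Sprague-Grundy theorem, the Grundy value of a sum of independent games is the XOR of the component values.
Combined value = 1 ⊕ 2 ⊕ 3 ⊕ 2 = 2.

2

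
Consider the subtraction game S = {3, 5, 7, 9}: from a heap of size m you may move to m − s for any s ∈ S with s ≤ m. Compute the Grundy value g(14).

Build the Grundy sequence with g(k) = mex{g(k−s) : s ∈ {3, 5, 7, 9}, s ≤ k}:
g(0) = mex{} = 0
g(1) = mex{} = 0
g(2) = mex{} = 0
g(3) = mex{0} = 1
g(4) = mex{0} = 1
g(5) = mex{0} = 1
g(6) = mex{0,1} = 2
g(7) = mex{0,1} = 2
g(8) = mex{0,1} = 2
g(9) = mex{0,1,2} = 3
g(10) = mex{0,1,2} = 3
g(11) = mex{0,1,2} = 3
g(12) = mex{1,2,3} = 0
g(13) = mex{1,2,3} = 0
g(14) = mex{1,2,3} = 0
So g(14) = 0.

0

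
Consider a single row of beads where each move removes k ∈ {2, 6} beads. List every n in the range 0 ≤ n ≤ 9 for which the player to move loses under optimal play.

0, 1, 4, 5, 8, 9

Compute g(0), g(1), … for moves {2, 6}:
k:     0  1  2  3  4  5  6  7  8  9
g(k):  0  0  1  1  0  0  1  1  0  0
The P-positions (g = 0) in 0..9 are 0, 1, 4, 5, 8, 9.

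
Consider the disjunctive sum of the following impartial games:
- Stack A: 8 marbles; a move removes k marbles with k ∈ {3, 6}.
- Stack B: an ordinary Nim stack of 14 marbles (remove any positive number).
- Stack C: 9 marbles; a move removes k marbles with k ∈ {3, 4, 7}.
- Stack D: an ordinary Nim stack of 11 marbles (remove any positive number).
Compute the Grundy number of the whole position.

For stack A, compute g(0), g(1), … with moves {3, 6}:
k:     0  1  2  3  4  5  6  7  8
g(k):  0  0  0  1  1  1  2  2  2
So g(8) = 2.
Stack B is a plain Nim stack of size 14, so its Grundy value is 14.
Build the Grundy sequence for stack C with g(k) = mex{g(k−s) : s ∈ {3, 4, 7}, s ≤ k}:
k:     0  1  2  3  4  5  6  7  8  9
g(k):  0  0  0  1  1  1  2  2  2  3
So g(9) = 3.
Stack D is a plain Nim stack of size 11, so its Grundy value is 11.
The value of a disjunctive sum is the nim-sum of the parts.
Combined value = 2 XOR 14 XOR 3 XOR 11 = 4.

4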